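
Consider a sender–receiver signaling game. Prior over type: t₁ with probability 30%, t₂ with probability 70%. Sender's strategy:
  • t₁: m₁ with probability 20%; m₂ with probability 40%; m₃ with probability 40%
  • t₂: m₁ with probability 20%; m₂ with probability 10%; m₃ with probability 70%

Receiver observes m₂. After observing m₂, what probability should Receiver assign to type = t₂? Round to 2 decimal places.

P(m₂) = 0.3·0.4 + 0.7·0.1 = 0.19
P(t₂ | m₂) = (0.7·0.1) / 0.19 = 0.07 / 0.19 = 0.368421

0.37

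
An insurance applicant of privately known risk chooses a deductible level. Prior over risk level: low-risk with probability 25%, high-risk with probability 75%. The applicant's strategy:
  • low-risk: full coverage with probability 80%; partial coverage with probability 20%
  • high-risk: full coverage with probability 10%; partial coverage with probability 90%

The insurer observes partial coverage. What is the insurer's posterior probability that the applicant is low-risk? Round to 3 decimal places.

0.069

P(partial coverage) = 0.25·0.2 + 0.75·0.9 = 0.725
P(low-risk | partial coverage) = (0.25·0.2) / 0.725 = 0.05 / 0.725 = 0.0689655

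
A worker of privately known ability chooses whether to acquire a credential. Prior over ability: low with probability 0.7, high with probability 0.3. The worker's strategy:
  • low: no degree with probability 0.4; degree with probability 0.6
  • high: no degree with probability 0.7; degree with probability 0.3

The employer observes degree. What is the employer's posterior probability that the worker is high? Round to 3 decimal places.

0.176

P(degree) = 0.7·0.6 + 0.3·0.3 = 0.51
P(high | degree) = (0.3·0.3) / 0.51 = 0.09 / 0.51 = 0.176471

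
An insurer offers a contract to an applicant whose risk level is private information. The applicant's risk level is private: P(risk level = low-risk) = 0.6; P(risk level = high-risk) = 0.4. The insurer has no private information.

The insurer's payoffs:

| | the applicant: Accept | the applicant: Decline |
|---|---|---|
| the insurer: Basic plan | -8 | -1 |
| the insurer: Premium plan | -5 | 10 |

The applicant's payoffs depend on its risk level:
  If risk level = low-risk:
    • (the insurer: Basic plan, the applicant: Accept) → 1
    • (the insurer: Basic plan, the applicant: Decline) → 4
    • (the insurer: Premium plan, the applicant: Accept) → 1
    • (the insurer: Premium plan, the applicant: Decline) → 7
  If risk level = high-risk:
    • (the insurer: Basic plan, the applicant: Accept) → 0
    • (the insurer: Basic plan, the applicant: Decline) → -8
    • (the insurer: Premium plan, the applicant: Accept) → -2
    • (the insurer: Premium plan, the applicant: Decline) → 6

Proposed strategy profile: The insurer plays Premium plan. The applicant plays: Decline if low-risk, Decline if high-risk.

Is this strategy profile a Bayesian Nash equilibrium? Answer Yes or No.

The insurer plays Premium plan: E[Premium plan] = 0.6·(10) + 0.4·(10) = 10; E[Basic plan] = -1. Best-responding. ✓
The applicant (risk level low-risk), facing Premium plan: Accept gives 1, Decline gives 7. Proposed Decline is best. ✓
The applicant (risk level high-risk), facing Premium plan: Accept gives -2, Decline gives 6. Proposed Decline is best. ✓

Yes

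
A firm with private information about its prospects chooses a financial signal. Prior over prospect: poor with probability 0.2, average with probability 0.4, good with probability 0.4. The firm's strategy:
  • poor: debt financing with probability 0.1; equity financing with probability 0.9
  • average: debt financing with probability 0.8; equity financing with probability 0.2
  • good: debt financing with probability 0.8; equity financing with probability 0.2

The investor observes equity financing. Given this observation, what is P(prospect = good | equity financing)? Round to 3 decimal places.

0.235

P(equity financing) = 0.2·0.9 + 0.4·0.2 + 0.4·0.2 = 0.34
P(good | equity financing) = (0.4·0.2) / 0.34 = 0.08 / 0.34 = 0.235294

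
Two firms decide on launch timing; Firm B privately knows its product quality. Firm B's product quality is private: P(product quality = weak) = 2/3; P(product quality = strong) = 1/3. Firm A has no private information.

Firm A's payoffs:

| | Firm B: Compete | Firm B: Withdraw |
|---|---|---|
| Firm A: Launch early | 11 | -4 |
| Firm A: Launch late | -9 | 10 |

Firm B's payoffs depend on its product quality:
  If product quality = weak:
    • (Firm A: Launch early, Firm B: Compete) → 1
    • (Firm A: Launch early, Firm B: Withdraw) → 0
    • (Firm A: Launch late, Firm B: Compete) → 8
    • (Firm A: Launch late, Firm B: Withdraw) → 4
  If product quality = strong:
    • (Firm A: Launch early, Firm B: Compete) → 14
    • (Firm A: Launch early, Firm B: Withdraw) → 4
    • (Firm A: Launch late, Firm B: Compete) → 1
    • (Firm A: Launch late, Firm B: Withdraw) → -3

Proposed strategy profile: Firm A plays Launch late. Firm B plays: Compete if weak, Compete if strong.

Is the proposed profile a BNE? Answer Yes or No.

No

Firm A plays Launch late: E[Launch late] = 2/3·(-9) + 1/3·(-9) = -9; E[Launch early] = 11. Not best-responding. ✗
Firm B (product quality weak), facing Launch late: Compete gives 8, Withdraw gives 4. Proposed Compete is best. ✓
Firm B (product quality strong), facing Launch late: Compete gives 1, Withdraw gives -3. Proposed Compete is best. ✓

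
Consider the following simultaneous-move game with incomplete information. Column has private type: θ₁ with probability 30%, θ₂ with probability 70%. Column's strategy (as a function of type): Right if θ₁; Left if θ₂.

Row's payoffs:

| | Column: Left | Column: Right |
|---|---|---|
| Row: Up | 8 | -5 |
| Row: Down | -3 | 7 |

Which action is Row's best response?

E[Up] = 0.3·(-5) + 0.7·(8) = 4.1
E[Down] = 0.3·(7) + 0.7·(-3) = 0
Best response: Up (4.1 is the largest).

Up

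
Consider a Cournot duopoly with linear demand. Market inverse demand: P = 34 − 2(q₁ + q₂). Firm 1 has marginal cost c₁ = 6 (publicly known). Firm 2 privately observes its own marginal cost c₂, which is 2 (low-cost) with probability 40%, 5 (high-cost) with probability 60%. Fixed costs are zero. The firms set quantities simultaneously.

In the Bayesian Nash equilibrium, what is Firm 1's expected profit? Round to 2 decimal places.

Firm 2 with cost c maximizes (34 − 2(q₁+q₂) − c)·q₂, giving q₂(c) = (34 − c − 2q₁)/4.
E[c₂] = 0.4·2 + 0.6·5 = 3.8
Firm 1's FOC against E[q₂] yields q₁ = (34 − 2·6 + E[c₂])/6 = (34 − 12 + 3.8)/6 = 4.3.
E[P] = 34 − 2·(q₁ + E[q₂]) = 14.6; Firm 1's expected profit = (E[P] − 6)·q₁ = (14.6 − 6)·4.3 = 36.98.

36.98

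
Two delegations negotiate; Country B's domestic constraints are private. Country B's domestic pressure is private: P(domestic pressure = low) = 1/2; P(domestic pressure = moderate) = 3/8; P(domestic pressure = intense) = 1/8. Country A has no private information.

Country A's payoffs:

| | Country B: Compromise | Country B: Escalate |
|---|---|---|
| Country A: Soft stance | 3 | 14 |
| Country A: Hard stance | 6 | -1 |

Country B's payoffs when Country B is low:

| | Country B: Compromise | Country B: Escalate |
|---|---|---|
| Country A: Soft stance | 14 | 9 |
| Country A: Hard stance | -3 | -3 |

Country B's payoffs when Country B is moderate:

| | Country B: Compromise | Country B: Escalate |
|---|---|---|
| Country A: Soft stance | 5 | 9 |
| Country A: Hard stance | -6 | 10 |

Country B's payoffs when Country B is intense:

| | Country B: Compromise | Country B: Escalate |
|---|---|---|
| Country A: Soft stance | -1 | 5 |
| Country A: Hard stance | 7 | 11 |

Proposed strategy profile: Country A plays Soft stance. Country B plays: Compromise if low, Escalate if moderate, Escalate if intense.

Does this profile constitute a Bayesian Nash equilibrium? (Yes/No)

A profile is a BNE iff every type of every player is best-responding given beliefs about the other side.
Country A plays Soft stance: E[Soft stance] = 1/2·(3) + 3/8·(14) + 1/8·(14) = 17/2; E[Hard stance] = 5/2. Best-responding. ✓
Country B (domestic pressure low), facing Soft stance: Compromise gives 14, Escalate gives 9. Proposed Compromise is best. ✓
Country B (domestic pressure moderate), facing Soft stance: Compromise gives 5, Escalate gives 9. Proposed Escalate is best. ✓
Country B (domestic pressure intense), facing Soft stance: Compromise gives -1, Escalate gives 5. Proposed Escalate is best. ✓

Yes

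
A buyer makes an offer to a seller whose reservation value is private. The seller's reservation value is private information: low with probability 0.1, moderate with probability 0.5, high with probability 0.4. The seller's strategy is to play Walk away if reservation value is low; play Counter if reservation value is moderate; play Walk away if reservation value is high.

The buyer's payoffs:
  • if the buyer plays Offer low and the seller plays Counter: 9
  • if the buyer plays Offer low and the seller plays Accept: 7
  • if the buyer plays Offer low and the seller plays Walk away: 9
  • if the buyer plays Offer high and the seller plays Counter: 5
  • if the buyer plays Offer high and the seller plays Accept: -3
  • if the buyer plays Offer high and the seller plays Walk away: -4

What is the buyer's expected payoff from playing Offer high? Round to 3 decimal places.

E[Offer high] = 0.1·(-4) + 0.5·5 + 0.4·(-4) = (-0.4) + 2.5 + (-1.6) = 0.5

0.500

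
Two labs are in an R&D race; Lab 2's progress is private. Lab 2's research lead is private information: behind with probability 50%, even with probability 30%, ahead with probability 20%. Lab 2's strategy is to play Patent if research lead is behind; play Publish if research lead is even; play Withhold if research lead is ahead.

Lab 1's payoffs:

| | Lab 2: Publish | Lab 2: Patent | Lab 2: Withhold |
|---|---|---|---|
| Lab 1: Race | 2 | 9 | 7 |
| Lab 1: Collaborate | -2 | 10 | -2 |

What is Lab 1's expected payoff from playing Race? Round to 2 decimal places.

6.50

Take the expectation over Lab 2's research lead, weighting each type's action by its prior probability.
E[Race] = 0.5·9 + 0.3·2 + 0.2·7 = 4.5 + 0.6 + 1.4 = 6.5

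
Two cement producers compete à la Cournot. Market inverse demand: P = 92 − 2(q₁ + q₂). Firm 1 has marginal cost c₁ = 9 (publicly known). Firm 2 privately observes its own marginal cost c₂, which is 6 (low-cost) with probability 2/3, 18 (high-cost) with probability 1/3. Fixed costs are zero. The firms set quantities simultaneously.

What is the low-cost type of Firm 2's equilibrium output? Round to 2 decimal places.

14.50

Type-c best response for Firm 2: q₂(c) = (92 − c)/4 − q₁/2.
Firm 1 maximizes expected profit; its first-order condition is 92 − 4q₁ − 2E[q₂] − 9 = 0.
Substituting E[q₂] and solving: E[c₂] = 10, so q₁ = (92 − 2·9 + 10)/6 = 14.
q₂(low-cost) = (92 − 6 − 2·14)/4 = 14.5.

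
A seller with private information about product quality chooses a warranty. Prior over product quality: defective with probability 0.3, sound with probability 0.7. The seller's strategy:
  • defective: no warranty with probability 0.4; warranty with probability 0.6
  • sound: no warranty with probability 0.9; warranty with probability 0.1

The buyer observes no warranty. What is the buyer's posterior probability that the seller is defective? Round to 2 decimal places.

Apply Bayes' rule using the sender's strategy as the likelihood.
P(no warranty) = 0.3·0.4 + 0.7·0.9 = 0.75
P(defective | no warranty) = (0.3·0.4) / 0.75 = 0.12 / 0.75 = 0.16

0.16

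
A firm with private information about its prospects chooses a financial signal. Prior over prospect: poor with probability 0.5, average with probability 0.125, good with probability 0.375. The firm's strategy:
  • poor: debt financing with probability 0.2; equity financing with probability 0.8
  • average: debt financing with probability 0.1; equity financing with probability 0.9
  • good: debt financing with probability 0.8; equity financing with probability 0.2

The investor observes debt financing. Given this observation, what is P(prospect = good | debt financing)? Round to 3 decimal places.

0.727

Apply Bayes' rule using the sender's strategy as the likelihood.
P(debt financing) = 0.5·0.2 + 0.125·0.1 + 0.375·0.8 = 0.4125
P(good | debt financing) = (0.375·0.8) / 0.4125 = 0.3 / 0.4125 = 0.727273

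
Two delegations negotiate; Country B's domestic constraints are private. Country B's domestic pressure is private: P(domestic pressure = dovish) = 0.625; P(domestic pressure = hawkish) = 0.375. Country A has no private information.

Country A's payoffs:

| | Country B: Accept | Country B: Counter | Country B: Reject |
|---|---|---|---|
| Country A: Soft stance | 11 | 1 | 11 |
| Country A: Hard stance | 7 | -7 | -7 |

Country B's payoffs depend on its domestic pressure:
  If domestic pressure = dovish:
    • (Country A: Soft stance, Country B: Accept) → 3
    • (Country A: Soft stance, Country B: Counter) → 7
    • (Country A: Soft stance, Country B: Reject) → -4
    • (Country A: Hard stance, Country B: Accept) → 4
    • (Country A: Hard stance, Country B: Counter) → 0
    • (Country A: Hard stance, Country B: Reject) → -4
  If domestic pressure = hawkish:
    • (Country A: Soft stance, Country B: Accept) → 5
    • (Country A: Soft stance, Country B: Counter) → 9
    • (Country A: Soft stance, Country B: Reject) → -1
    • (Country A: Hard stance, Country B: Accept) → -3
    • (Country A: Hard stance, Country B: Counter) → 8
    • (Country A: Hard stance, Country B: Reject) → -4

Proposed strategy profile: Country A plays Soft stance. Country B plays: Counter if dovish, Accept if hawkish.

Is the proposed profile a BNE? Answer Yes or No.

No

A profile is a BNE iff every type of every player is best-responding given beliefs about the other side.
Country A plays Soft stance: E[Soft stance] = 0.625·(1) + 0.375·(11) = 4.75; E[Hard stance] = -1.75. Best-responding. ✓
Country B (domestic pressure dovish), facing Soft stance: Accept gives 3, Counter gives 7, Reject gives -4. Proposed Counter is best. ✓
Country B (domestic pressure hawkish), facing Soft stance: Accept gives 5, Counter gives 9, Reject gives -1. Proposed Accept is not best — profitable deviation exists. ✗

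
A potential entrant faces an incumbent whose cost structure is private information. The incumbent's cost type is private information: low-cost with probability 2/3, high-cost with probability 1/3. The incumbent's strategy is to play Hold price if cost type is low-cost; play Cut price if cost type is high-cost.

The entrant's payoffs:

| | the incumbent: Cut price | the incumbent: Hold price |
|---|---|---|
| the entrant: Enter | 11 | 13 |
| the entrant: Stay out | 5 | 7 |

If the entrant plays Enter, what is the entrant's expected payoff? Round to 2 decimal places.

E[Enter] = 2/3·13 + 1/3·11 = 26/3 + 11/3 = 37/3

12.33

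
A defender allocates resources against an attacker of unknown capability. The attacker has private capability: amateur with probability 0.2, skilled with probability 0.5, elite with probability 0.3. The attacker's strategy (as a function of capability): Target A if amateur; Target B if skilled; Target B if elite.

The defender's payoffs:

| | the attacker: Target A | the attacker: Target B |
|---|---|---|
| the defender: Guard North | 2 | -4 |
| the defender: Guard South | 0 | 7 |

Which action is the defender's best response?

E[Guard North] = 0.2·(2) + 0.5·(-4) + 0.3·(-4) = -2.8
E[Guard South] = 0.2·(0) + 0.5·(7) + 0.3·(7) = 5.6
Best response: Guard South (5.6 is the largest).

Guard South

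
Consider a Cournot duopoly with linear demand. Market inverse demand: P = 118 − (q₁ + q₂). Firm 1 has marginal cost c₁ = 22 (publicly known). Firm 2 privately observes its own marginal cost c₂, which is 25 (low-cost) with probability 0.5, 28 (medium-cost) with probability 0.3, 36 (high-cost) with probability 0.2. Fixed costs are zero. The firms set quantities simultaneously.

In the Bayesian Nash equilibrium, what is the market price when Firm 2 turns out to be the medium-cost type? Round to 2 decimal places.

Type-c best response for Firm 2: q₂(c) = (118 − c)/2 − q₁/2.
Firm 1 maximizes expected profit; its first-order condition is 118 − 2q₁ − E[q₂] − 22 = 0.
Substituting E[q₂] and solving: E[c₂] = 28.1, so q₁ = (118 − 2·22 + 28.1)/3 = 34.0333.
q₂(medium-cost) = 27.9833, so P = 118 − (34.0333 + 27.9833) = 55.9833.

55.98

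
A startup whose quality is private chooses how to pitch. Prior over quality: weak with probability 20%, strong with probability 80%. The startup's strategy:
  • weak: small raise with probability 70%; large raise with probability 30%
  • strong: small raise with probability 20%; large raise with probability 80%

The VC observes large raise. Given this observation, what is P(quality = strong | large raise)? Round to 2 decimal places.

0.91

P(large raise) = 0.2·0.3 + 0.8·0.8 = 0.7
P(strong | large raise) = (0.8·0.8) / 0.7 = 0.64 / 0.7 = 0.914286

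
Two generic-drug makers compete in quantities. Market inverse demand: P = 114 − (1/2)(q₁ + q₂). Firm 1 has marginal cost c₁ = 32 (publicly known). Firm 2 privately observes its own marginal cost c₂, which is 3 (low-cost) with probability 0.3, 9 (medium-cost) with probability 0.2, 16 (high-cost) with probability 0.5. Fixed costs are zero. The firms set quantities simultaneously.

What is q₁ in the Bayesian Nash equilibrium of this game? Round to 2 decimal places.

Firm 2 with cost c maximizes (114 − (1/2)(q₁+q₂) − c)·q₂, giving q₂(c) = (114 − c − (1/2)q₁).
E[c₂] = 0.3·3 + 0.2·9 + 0.5·16 = 10.7
Firm 1's FOC against E[q₂] yields q₁ = (114 − 2·32 + E[c₂])/(3/2) = (114 − 64 + 10.7)/(3/2) = 40.4667.

40.47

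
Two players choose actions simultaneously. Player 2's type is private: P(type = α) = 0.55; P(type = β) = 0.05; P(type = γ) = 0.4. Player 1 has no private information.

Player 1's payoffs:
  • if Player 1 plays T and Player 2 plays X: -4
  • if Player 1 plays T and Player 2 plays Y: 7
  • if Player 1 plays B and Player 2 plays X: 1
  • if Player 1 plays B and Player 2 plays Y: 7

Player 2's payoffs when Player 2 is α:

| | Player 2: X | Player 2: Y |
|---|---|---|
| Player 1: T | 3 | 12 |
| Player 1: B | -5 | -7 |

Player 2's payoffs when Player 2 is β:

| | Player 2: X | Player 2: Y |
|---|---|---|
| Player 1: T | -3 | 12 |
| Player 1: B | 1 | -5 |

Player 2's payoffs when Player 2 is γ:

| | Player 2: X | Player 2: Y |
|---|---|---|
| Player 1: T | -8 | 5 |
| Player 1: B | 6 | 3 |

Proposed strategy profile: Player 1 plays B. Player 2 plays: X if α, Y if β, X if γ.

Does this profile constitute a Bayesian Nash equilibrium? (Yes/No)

Player 1 plays B: E[B] = 0.55·(1) + 0.05·(7) + 0.4·(1) = 1.3; E[T] = -3.45. Best-responding. ✓
Player 2 (type α), facing B: X gives -5, Y gives -7. Proposed X is best. ✓
Player 2 (type β), facing B: X gives 1, Y gives -5. Proposed Y is not best — profitable deviation exists. ✗
Player 2 (type γ), facing B: X gives 6, Y gives 3. Proposed X is best. ✓

No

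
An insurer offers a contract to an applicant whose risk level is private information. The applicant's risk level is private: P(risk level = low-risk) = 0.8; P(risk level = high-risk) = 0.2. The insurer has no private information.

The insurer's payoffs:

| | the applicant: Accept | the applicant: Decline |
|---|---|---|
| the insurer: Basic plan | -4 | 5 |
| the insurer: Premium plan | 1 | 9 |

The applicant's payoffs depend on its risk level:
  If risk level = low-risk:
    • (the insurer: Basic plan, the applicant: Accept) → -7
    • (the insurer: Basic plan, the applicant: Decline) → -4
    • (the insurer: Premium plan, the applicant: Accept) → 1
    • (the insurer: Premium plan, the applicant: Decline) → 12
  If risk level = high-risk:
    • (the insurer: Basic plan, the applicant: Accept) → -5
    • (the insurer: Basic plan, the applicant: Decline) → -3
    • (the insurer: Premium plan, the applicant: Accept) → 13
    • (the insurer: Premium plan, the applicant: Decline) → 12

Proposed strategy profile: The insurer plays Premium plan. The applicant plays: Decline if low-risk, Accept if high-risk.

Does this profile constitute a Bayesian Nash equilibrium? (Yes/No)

The insurer plays Premium plan: E[Premium plan] = 0.8·(9) + 0.2·(1) = 7.4; E[Basic plan] = 3.2. Best-responding. ✓
The applicant (risk level low-risk), facing Premium plan: Accept gives 1, Decline gives 12. Proposed Decline is best. ✓
The applicant (risk level high-risk), facing Premium plan: Accept gives 13, Decline gives 12. Proposed Accept is best. ✓

Yes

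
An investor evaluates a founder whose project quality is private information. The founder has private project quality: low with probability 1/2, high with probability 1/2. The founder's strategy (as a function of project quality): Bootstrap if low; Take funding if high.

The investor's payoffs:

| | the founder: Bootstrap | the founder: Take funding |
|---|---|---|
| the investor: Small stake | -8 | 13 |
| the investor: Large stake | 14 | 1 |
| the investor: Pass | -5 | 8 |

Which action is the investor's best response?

E[Small stake] = 1/2·(-8) + 1/2·(13) = 5/2
E[Large stake] = 1/2·(14) + 1/2·(1) = 15/2
E[Pass] = 1/2·(-5) + 1/2·(8) = 3/2
Best response: Large stake (15/2 is the largest).

Large stake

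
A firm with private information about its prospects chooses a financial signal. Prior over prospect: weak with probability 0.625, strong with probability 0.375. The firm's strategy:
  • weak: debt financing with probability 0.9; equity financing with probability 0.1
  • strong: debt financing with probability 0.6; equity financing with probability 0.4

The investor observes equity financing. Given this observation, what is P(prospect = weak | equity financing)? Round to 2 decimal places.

P(equity financing) = 0.625·0.1 + 0.375·0.4 = 0.2125
P(weak | equity financing) = (0.625·0.1) / 0.2125 = 0.0625 / 0.2125 = 0.294118

0.29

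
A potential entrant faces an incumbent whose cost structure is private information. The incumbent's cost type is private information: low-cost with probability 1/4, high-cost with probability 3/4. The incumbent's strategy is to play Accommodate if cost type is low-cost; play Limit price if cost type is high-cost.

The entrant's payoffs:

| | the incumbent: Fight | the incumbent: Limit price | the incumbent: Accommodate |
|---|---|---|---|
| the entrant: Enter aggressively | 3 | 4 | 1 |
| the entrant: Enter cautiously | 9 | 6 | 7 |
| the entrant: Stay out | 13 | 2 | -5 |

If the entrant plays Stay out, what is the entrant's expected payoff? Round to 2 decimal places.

E[Stay out] = 1/4·(-5) + 3/4·2 = (-5/4) + 3/2 = 1/4

0.25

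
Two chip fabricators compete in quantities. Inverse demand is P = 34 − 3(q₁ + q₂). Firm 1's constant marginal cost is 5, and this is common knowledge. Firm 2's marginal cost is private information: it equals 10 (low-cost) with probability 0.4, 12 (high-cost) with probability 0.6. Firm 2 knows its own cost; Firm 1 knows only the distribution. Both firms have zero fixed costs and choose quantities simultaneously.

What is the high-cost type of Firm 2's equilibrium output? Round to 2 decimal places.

1.71

Firm 2 with cost c maximizes (34 − 3(q₁+q₂) − c)·q₂, giving q₂(c) = (34 − c − 3q₁)/6.
E[c₂] = 0.4·10 + 0.6·12 = 11.2
Firm 1's FOC against E[q₂] yields q₁ = (34 − 2·5 + E[c₂])/9 = (34 − 10 + 11.2)/9 = 3.91111.
q₂(high-cost) = (34 − 12 − 3·3.91111)/6 = 1.71111.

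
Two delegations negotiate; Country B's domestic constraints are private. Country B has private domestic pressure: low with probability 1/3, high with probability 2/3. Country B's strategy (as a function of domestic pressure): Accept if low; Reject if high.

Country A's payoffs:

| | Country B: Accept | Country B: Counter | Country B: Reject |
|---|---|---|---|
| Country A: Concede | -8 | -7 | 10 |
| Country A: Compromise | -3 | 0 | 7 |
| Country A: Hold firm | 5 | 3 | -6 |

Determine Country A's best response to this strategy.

Concede

Compute Country A's expected payoff for each action, taking the expectation over Country B's type.
E[Concede] = 1/3·(-8) + 2/3·(10) = 4
E[Compromise] = 1/3·(-3) + 2/3·(7) = 11/3
E[Hold firm] = 1/3·(5) + 2/3·(-6) = -7/3
Best response: Concede (4 is the largest).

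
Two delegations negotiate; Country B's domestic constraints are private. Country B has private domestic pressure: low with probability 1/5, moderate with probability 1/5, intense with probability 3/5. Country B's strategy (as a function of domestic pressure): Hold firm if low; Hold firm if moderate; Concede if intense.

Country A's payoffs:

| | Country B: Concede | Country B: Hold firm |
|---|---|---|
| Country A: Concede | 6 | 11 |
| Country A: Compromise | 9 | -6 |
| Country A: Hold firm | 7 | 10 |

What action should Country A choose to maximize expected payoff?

Compute Country A's expected payoff for each action, taking the expectation over Country B's type.
E[Concede] = 1/5·(11) + 1/5·(11) + 3/5·(6) = 8
E[Compromise] = 1/5·(-6) + 1/5·(-6) + 3/5·(9) = 3
E[Hold firm] = 1/5·(10) + 1/5·(10) + 3/5·(7) = 41/5
Best response: Hold firm (41/5 is the largest).

Hold firm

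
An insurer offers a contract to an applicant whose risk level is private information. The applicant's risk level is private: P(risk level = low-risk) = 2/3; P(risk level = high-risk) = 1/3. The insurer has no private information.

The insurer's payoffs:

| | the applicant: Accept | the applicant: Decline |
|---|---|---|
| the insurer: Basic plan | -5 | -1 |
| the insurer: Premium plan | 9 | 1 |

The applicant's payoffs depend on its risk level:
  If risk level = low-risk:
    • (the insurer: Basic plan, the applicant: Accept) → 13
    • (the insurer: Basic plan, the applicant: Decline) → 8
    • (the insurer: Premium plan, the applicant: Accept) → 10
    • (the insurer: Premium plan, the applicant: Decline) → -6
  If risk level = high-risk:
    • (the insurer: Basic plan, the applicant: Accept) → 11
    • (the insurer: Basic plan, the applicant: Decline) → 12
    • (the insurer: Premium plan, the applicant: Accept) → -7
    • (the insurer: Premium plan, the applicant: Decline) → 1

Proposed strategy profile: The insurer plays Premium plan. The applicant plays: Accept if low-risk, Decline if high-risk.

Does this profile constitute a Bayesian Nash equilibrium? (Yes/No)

The insurer plays Premium plan: E[Premium plan] = 2/3·(9) + 1/3·(1) = 19/3; E[Basic plan] = -11/3. Best-responding. ✓
The applicant (risk level low-risk), facing Premium plan: Accept gives 10, Decline gives -6. Proposed Accept is best. ✓
The applicant (risk level high-risk), facing Premium plan: Accept gives -7, Decline gives 1. Proposed Decline is best. ✓

Yes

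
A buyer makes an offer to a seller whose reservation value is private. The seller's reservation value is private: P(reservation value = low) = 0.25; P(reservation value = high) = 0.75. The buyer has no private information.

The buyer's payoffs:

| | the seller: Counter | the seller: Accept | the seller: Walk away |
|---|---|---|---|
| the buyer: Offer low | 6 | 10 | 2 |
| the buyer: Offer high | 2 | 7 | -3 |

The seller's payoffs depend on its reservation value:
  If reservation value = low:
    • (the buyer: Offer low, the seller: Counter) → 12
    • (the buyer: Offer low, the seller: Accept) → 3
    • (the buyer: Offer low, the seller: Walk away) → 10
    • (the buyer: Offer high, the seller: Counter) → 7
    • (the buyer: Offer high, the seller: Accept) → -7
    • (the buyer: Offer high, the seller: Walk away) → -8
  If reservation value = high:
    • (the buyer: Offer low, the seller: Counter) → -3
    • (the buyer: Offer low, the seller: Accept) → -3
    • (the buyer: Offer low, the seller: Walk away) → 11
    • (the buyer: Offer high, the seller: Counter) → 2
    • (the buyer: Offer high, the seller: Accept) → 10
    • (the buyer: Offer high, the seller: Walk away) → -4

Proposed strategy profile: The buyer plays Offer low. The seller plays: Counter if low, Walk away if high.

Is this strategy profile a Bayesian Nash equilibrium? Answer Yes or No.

Yes

The buyer plays Offer low: E[Offer low] = 0.25·(6) + 0.75·(2) = 3; E[Offer high] = -1.75. Best-responding. ✓
The seller (reservation value low), facing Offer low: Counter gives 12, Accept gives 3, Walk away gives 10. Proposed Counter is best. ✓
The seller (reservation value high), facing Offer low: Counter gives -3, Accept gives -3, Walk away gives 11. Proposed Walk away is best. ✓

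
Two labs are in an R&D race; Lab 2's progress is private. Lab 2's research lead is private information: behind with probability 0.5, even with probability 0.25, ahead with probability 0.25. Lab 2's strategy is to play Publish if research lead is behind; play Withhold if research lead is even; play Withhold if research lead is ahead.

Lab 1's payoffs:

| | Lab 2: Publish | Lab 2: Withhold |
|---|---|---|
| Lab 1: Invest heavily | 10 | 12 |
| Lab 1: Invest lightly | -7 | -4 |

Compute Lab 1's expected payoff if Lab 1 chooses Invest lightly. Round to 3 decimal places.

-5.500

Take the expectation over Lab 2's research lead, weighting each type's action by its prior probability.
E[Invest lightly] = 0.5·(-7) + 0.25·(-4) + 0.25·(-4) = (-3.5) + (-1) + (-1) = -5.5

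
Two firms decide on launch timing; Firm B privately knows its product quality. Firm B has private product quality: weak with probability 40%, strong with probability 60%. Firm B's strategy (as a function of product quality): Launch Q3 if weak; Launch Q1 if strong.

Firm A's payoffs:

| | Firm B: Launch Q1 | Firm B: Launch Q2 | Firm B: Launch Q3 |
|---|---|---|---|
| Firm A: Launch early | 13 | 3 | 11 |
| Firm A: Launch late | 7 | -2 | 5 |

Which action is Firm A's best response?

Compute Firm A's expected payoff for each action, taking the expectation over Firm B's type.
E[Launch early] = 0.4·(11) + 0.6·(13) = 12.2
E[Launch late] = 0.4·(5) + 0.6·(7) = 6.2
Best response: Launch early (12.2 is the largest).

Launch early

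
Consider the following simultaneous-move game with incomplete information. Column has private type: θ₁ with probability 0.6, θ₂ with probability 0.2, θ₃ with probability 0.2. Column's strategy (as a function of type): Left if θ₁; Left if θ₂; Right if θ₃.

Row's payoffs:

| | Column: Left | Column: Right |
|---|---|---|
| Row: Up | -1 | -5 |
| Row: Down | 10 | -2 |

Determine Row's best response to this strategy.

Down

E[Up] = 0.6·(-1) + 0.2·(-1) + 0.2·(-5) = -1.8
E[Down] = 0.6·(10) + 0.2·(10) + 0.2·(-2) = 7.6
Best response: Down (7.6 is the largest).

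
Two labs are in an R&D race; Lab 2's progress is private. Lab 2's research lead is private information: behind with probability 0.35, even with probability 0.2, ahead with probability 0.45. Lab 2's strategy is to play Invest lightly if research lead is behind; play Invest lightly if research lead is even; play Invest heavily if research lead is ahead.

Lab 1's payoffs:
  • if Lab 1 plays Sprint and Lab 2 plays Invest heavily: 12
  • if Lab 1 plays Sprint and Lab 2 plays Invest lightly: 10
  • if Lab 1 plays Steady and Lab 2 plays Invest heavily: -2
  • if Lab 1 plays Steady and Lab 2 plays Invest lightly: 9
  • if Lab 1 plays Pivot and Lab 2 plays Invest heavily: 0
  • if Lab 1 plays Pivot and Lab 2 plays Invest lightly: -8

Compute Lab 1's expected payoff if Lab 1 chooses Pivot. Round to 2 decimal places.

E[Pivot] = 0.35·(-8) + 0.2·(-8) + 0.45·0 = (-2.8) + (-1.6) + 0 = -4.4

-4.40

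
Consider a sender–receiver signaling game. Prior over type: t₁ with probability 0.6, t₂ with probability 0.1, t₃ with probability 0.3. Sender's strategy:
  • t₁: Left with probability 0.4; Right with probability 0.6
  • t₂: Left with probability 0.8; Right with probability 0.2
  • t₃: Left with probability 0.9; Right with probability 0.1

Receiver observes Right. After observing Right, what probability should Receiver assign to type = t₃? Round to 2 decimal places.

Apply Bayes' rule using the sender's strategy as the likelihood.
P(Right) = 0.6·0.6 + 0.1·0.2 + 0.3·0.1 = 0.41
P(t₃ | Right) = (0.3·0.1) / 0.41 = 0.03 / 0.41 = 0.0731707

0.07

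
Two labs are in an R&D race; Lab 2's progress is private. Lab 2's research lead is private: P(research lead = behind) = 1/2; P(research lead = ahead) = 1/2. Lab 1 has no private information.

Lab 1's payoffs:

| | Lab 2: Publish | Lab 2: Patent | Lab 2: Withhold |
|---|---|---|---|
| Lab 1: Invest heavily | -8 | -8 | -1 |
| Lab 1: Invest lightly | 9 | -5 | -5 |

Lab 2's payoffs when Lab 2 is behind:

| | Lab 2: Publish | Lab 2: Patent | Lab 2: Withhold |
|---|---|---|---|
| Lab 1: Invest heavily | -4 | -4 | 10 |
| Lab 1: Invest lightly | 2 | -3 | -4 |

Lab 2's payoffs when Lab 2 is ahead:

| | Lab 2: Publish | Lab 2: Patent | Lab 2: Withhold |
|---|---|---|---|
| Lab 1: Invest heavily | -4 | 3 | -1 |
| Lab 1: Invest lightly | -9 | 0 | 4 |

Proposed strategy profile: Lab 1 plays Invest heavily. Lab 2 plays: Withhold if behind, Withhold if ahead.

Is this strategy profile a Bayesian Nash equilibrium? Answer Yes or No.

No

A profile is a BNE iff every type of every player is best-responding given beliefs about the other side.
Lab 1 plays Invest heavily: E[Invest heavily] = 1/2·(-1) + 1/2·(-1) = -1; E[Invest lightly] = -5. Best-responding. ✓
Lab 2 (research lead behind), facing Invest heavily: Publish gives -4, Patent gives -4, Withhold gives 10. Proposed Withhold is best. ✓
Lab 2 (research lead ahead), facing Invest heavily: Publish gives -4, Patent gives 3, Withhold gives -1. Proposed Withhold is not best — profitable deviation exists. ✗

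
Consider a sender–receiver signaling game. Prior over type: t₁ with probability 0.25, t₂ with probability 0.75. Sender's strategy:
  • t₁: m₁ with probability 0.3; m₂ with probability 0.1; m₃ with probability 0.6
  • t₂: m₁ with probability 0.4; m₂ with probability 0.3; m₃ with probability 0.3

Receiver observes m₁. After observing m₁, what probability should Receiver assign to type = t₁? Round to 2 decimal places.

0.20

P(m₁) = 0.25·0.3 + 0.75·0.4 = 0.375
P(t₁ | m₁) = (0.25·0.3) / 0.375 = 0.075 / 0.375 = 0.2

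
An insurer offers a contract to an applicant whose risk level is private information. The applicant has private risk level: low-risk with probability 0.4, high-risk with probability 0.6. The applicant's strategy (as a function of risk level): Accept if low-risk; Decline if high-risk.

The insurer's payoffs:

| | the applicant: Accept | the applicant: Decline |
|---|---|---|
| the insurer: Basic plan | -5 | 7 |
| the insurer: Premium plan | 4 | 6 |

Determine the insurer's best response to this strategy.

Compute the insurer's expected payoff for each action, taking the expectation over the applicant's type.
E[Basic plan] = 0.4·(-5) + 0.6·(7) = 2.2
E[Premium plan] = 0.4·(4) + 0.6·(6) = 5.2
Best response: Premium plan (5.2 is the largest).

Premium plan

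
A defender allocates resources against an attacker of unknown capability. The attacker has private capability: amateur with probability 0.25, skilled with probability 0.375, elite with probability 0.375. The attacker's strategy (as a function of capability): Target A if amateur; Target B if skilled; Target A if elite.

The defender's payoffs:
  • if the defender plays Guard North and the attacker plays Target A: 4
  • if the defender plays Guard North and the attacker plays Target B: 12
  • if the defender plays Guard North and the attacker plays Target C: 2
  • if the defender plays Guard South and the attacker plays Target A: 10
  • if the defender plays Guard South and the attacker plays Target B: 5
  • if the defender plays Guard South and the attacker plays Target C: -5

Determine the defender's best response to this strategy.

Guard South

Compute the defender's expected payoff for each action, taking the expectation over the attacker's type.
E[Guard North] = 0.25·(4) + 0.375·(12) + 0.375·(4) = 7
E[Guard South] = 0.25·(10) + 0.375·(5) + 0.375·(10) = 8.125
Best response: Guard South (8.125 is the largest).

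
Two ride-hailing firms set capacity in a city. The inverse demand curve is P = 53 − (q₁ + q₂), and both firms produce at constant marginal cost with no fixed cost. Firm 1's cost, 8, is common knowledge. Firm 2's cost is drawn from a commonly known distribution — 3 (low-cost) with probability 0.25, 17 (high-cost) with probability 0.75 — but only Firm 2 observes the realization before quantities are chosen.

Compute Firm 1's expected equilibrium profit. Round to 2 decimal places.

Firm 2 with cost c maximizes (53 − (q₁+q₂) − c)·q₂, giving q₂(c) = (53 − c − q₁)/2.
E[c₂] = 0.25·3 + 0.75·17 = 13.5
Firm 1's FOC against E[q₂] yields q₁ = (53 − 2·8 + E[c₂])/3 = (53 − 16 + 13.5)/3 = 16.8333.
E[P] = 53 − (q₁ + E[q₂]) = 24.8333; Firm 1's expected profit = (E[P] − 8)·q₁ = (24.8333 − 8)·16.8333 = 283.361.

283.36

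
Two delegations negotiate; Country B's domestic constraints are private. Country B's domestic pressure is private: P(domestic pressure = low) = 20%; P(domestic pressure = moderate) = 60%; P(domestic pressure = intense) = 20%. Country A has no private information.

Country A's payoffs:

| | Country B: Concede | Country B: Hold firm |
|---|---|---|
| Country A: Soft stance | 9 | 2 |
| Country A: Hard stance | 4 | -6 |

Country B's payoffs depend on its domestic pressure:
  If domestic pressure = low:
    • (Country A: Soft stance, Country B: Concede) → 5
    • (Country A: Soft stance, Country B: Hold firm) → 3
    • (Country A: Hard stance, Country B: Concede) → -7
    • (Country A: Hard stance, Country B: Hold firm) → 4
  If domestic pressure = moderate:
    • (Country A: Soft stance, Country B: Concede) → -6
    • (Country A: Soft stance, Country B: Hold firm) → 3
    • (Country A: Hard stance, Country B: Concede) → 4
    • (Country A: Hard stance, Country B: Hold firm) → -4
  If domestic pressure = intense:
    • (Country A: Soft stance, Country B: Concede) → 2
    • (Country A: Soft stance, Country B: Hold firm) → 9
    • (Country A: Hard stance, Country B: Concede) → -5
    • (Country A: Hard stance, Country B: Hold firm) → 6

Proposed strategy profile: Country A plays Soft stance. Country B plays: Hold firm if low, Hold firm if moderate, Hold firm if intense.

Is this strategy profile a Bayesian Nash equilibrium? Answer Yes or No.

Country A plays Soft stance: E[Soft stance] = 0.2·(2) + 0.6·(2) + 0.2·(2) = 2; E[Hard stance] = -6. Best-responding. ✓
Country B (domestic pressure low), facing Soft stance: Concede gives 5, Hold firm gives 3. Proposed Hold firm is not best — profitable deviation exists. ✗
Country B (domestic pressure moderate), facing Soft stance: Concede gives -6, Hold firm gives 3. Proposed Hold firm is best. ✓
Country B (domestic pressure intense), facing Soft stance: Concede gives 2, Hold firm gives 9. Proposed Hold firm is best. ✓

No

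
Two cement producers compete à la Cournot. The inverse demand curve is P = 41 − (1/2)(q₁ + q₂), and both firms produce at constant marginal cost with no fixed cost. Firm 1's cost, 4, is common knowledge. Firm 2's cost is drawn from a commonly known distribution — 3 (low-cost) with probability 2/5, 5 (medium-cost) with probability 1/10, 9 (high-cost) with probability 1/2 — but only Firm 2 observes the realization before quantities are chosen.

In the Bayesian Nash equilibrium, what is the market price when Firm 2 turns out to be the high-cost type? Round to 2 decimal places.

Each type of Firm 2 best-responds to q₁; Firm 1 best-responds to the expected q₂ over Firm 2's types.
Firm 2 with cost c maximizes (41 − (1/2)(q₁+q₂) − c)·q₂, giving q₂(c) = (41 − c − (1/2)q₁).
E[c₂] = 2/5·3 + 1/10·5 + 1/2·9 = 6.2
Firm 1's FOC against E[q₂] yields q₁ = (41 − 2·4 + E[c₂])/(3/2) = (41 − 8 + 6.2)/(3/2) = 26.1333.
q₂(high-cost) = 18.9333, so P = 41 − (1/2)·(26.1333 + 18.9333) = 18.4667.

18.47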